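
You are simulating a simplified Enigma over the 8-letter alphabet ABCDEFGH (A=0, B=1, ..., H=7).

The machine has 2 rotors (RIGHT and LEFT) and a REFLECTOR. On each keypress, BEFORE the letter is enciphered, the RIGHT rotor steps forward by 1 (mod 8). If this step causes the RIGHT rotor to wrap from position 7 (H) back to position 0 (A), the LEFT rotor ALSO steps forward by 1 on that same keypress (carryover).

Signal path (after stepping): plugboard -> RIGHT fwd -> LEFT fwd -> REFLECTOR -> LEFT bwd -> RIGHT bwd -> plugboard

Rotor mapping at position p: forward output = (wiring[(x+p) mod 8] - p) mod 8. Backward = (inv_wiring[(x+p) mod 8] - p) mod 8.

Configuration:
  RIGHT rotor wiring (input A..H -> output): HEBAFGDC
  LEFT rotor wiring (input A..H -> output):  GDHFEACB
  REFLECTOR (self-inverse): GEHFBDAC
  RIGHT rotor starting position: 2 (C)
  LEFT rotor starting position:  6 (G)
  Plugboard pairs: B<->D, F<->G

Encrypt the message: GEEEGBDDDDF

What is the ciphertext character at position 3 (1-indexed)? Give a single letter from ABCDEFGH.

Char 1 ('G'): step: R->3, L=6; G->plug->F->R->E->L->B->refl->E->L'->A->R'->D->plug->B
Char 2 ('E'): step: R->4, L=6; E->plug->E->R->D->L->F->refl->D->L'->B->R'->A->plug->A
Char 3 ('E'): step: R->5, L=6; E->plug->E->R->H->L->C->refl->H->L'->F->R'->C->plug->C

C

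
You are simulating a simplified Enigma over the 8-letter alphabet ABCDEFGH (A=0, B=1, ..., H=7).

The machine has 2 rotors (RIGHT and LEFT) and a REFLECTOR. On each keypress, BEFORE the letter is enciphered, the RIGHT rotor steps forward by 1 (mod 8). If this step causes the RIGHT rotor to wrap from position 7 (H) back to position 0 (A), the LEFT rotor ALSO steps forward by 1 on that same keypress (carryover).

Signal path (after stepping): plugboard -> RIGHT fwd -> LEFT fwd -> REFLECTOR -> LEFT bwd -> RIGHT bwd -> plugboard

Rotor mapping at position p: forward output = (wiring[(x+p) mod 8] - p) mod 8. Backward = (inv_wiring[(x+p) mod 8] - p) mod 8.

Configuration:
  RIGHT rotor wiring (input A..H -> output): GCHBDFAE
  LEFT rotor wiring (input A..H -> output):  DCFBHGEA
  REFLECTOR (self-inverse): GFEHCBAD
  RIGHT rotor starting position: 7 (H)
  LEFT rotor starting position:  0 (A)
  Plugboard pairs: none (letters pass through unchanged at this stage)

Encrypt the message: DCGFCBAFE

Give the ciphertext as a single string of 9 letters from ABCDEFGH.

Answer: CEHCDFFDH

Derivation:
Char 1 ('D'): step: R->0, L->1 (L advanced); D->plug->D->R->B->L->E->refl->C->L'->H->R'->C->plug->C
Char 2 ('C'): step: R->1, L=1; C->plug->C->R->A->L->B->refl->F->L'->E->R'->E->plug->E
Char 3 ('G'): step: R->2, L=1; G->plug->G->R->E->L->F->refl->B->L'->A->R'->H->plug->H
Char 4 ('F'): step: R->3, L=1; F->plug->F->R->D->L->G->refl->A->L'->C->R'->C->plug->C
Char 5 ('C'): step: R->4, L=1; C->plug->C->R->E->L->F->refl->B->L'->A->R'->D->plug->D
Char 6 ('B'): step: R->5, L=1; B->plug->B->R->D->L->G->refl->A->L'->C->R'->F->plug->F
Char 7 ('A'): step: R->6, L=1; A->plug->A->R->C->L->A->refl->G->L'->D->R'->F->plug->F
Char 8 ('F'): step: R->7, L=1; F->plug->F->R->E->L->F->refl->B->L'->A->R'->D->plug->D
Char 9 ('E'): step: R->0, L->2 (L advanced); E->plug->E->R->D->L->E->refl->C->L'->E->R'->H->plug->H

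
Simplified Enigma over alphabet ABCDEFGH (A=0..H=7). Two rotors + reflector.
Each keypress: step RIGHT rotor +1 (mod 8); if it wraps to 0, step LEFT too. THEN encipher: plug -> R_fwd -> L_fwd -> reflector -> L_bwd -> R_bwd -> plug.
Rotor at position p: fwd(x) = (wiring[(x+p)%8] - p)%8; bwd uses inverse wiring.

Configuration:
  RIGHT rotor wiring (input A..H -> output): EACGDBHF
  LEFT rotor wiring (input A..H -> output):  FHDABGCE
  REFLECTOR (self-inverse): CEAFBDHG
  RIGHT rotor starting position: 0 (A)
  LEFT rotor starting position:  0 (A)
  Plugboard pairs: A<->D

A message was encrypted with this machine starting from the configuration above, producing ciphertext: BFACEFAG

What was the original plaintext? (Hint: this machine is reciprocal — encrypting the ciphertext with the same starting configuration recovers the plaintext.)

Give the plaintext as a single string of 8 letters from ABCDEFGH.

Char 1 ('B'): step: R->1, L=0; B->plug->B->R->B->L->H->refl->G->L'->F->R'->C->plug->C
Char 2 ('F'): step: R->2, L=0; F->plug->F->R->D->L->A->refl->C->L'->G->R'->H->plug->H
Char 3 ('A'): step: R->3, L=0; A->plug->D->R->E->L->B->refl->E->L'->H->R'->H->plug->H
Char 4 ('C'): step: R->4, L=0; C->plug->C->R->D->L->A->refl->C->L'->G->R'->G->plug->G
Char 5 ('E'): step: R->5, L=0; E->plug->E->R->D->L->A->refl->C->L'->G->R'->H->plug->H
Char 6 ('F'): step: R->6, L=0; F->plug->F->R->A->L->F->refl->D->L'->C->R'->D->plug->A
Char 7 ('A'): step: R->7, L=0; A->plug->D->R->D->L->A->refl->C->L'->G->R'->A->plug->D
Char 8 ('G'): step: R->0, L->1 (L advanced); G->plug->G->R->H->L->E->refl->B->L'->F->R'->H->plug->H

Answer: CHHGHADH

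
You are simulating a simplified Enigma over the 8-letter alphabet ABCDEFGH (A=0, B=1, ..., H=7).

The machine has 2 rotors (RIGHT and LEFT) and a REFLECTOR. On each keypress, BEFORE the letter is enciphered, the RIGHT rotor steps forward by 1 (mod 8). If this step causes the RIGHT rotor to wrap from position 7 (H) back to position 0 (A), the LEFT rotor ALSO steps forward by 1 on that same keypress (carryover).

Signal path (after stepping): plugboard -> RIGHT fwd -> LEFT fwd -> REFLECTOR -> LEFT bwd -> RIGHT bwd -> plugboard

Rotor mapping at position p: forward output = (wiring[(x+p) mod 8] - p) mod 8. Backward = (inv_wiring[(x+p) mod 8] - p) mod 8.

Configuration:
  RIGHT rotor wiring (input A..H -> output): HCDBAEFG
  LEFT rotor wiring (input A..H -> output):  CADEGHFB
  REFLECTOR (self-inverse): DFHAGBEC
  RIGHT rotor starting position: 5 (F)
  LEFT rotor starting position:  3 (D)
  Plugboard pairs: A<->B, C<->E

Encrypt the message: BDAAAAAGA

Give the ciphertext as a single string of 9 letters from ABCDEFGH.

Answer: ECECBFFCH

Derivation:
Char 1 ('B'): step: R->6, L=3; B->plug->A->R->H->L->A->refl->D->L'->B->R'->C->plug->E
Char 2 ('D'): step: R->7, L=3; D->plug->D->R->E->L->G->refl->E->L'->C->R'->E->plug->C
Char 3 ('A'): step: R->0, L->4 (L advanced); A->plug->B->R->C->L->B->refl->F->L'->D->R'->C->plug->E
Char 4 ('A'): step: R->1, L=4; A->plug->B->R->C->L->B->refl->F->L'->D->R'->E->plug->C
Char 5 ('A'): step: R->2, L=4; A->plug->B->R->H->L->A->refl->D->L'->B->R'->A->plug->B
Char 6 ('A'): step: R->3, L=4; A->plug->B->R->F->L->E->refl->G->L'->E->R'->F->plug->F
Char 7 ('A'): step: R->4, L=4; A->plug->B->R->A->L->C->refl->H->L'->G->R'->F->plug->F
Char 8 ('G'): step: R->5, L=4; G->plug->G->R->E->L->G->refl->E->L'->F->R'->E->plug->C
Char 9 ('A'): step: R->6, L=4; A->plug->B->R->A->L->C->refl->H->L'->G->R'->H->plug->H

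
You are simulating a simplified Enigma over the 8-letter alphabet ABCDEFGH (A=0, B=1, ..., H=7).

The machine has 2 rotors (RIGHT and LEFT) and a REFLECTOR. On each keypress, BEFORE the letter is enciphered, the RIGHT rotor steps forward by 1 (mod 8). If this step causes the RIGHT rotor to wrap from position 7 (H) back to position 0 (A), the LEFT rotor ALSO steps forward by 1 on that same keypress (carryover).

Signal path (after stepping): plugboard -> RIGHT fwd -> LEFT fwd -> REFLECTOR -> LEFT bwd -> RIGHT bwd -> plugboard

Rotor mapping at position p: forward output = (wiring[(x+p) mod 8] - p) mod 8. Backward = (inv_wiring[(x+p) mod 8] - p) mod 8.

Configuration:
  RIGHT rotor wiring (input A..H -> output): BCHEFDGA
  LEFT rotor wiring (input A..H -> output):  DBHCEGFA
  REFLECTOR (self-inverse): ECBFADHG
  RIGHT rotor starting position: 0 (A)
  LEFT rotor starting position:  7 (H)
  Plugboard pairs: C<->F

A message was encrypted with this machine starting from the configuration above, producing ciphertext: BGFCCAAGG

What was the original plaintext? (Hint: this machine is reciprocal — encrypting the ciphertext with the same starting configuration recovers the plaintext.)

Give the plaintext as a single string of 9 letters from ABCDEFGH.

Answer: GCBBHBFHD

Derivation:
Char 1 ('B'): step: R->1, L=7; B->plug->B->R->G->L->H->refl->G->L'->H->R'->G->plug->G
Char 2 ('G'): step: R->2, L=7; G->plug->G->R->H->L->G->refl->H->L'->G->R'->F->plug->C
Char 3 ('F'): step: R->3, L=7; F->plug->C->R->A->L->B->refl->C->L'->C->R'->B->plug->B
Char 4 ('C'): step: R->4, L=7; C->plug->F->R->G->L->H->refl->G->L'->H->R'->B->plug->B
Char 5 ('C'): step: R->5, L=7; C->plug->F->R->C->L->C->refl->B->L'->A->R'->H->plug->H
Char 6 ('A'): step: R->6, L=7; A->plug->A->R->A->L->B->refl->C->L'->C->R'->B->plug->B
Char 7 ('A'): step: R->7, L=7; A->plug->A->R->B->L->E->refl->A->L'->D->R'->C->plug->F
Char 8 ('G'): step: R->0, L->0 (L advanced); G->plug->G->R->G->L->F->refl->D->L'->A->R'->H->plug->H
Char 9 ('G'): step: R->1, L=0; G->plug->G->R->H->L->A->refl->E->L'->E->R'->D->plug->D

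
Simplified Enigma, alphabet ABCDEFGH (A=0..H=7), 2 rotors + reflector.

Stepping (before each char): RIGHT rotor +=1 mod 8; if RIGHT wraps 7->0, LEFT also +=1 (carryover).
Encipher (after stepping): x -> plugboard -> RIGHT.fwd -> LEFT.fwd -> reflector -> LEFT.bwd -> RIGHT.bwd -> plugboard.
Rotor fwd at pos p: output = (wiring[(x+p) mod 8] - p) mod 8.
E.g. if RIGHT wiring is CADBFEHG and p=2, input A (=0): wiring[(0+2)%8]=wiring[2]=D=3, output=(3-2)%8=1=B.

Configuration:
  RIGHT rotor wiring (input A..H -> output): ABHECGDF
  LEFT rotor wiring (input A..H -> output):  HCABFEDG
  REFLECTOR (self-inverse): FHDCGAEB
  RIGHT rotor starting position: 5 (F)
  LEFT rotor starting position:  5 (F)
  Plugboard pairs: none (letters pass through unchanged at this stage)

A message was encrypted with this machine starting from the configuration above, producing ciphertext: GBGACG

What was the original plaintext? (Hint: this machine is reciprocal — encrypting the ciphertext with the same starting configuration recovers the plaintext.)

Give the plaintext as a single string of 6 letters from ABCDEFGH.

Char 1 ('G'): step: R->6, L=5; G->plug->G->R->E->L->F->refl->A->L'->H->R'->B->plug->B
Char 2 ('B'): step: R->7, L=5; B->plug->B->R->B->L->G->refl->E->L'->G->R'->A->plug->A
Char 3 ('G'): step: R->0, L->6 (L advanced); G->plug->G->R->D->L->E->refl->G->L'->H->R'->C->plug->C
Char 4 ('A'): step: R->1, L=6; A->plug->A->R->A->L->F->refl->A->L'->B->R'->D->plug->D
Char 5 ('C'): step: R->2, L=6; C->plug->C->R->A->L->F->refl->A->L'->B->R'->E->plug->E
Char 6 ('G'): step: R->3, L=6; G->plug->G->R->G->L->H->refl->B->L'->C->R'->E->plug->E

Answer: BACDEE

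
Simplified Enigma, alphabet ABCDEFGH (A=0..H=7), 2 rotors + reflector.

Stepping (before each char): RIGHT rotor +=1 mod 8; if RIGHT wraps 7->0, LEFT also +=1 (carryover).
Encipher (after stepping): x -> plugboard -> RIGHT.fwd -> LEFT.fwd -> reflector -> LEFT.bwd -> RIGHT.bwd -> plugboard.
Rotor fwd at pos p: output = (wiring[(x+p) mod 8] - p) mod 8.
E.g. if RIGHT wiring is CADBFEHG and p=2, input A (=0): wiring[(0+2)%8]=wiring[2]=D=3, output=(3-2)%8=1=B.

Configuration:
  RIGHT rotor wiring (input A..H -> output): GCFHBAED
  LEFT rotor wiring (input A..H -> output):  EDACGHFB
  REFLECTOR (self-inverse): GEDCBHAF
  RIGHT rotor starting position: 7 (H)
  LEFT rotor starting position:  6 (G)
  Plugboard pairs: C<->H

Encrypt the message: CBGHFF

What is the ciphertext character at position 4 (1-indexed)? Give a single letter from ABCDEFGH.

Char 1 ('C'): step: R->0, L->7 (L advanced); C->plug->H->R->D->L->B->refl->E->L'->C->R'->B->plug->B
Char 2 ('B'): step: R->1, L=7; B->plug->B->R->E->L->D->refl->C->L'->A->R'->D->plug->D
Char 3 ('G'): step: R->2, L=7; G->plug->G->R->E->L->D->refl->C->L'->A->R'->H->plug->C
Char 4 ('H'): step: R->3, L=7; H->plug->C->R->F->L->H->refl->F->L'->B->R'->D->plug->D

D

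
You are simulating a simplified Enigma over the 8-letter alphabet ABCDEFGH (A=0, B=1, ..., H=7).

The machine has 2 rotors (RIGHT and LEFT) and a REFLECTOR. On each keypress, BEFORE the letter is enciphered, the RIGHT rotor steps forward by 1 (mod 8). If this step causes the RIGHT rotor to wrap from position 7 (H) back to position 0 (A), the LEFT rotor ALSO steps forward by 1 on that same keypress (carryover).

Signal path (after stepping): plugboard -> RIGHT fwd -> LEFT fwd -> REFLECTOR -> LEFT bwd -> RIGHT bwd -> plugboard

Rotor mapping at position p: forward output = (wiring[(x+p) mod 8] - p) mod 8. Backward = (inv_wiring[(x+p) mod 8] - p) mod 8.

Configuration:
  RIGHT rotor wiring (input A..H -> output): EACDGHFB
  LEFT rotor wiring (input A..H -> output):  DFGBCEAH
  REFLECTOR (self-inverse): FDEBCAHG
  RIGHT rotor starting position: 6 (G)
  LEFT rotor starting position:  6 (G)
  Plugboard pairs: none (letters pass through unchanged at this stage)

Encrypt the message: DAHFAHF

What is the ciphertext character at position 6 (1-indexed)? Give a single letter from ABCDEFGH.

Char 1 ('D'): step: R->7, L=6; D->plug->D->R->D->L->H->refl->G->L'->H->R'->F->plug->F
Char 2 ('A'): step: R->0, L->7 (L advanced); A->plug->A->R->E->L->C->refl->E->L'->B->R'->H->plug->H
Char 3 ('H'): step: R->1, L=7; H->plug->H->R->D->L->H->refl->G->L'->C->R'->C->plug->C
Char 4 ('F'): step: R->2, L=7; F->plug->F->R->H->L->B->refl->D->L'->F->R'->D->plug->D
Char 5 ('A'): step: R->3, L=7; A->plug->A->R->A->L->A->refl->F->L'->G->R'->E->plug->E
Char 6 ('H'): step: R->4, L=7; H->plug->H->R->H->L->B->refl->D->L'->F->R'->D->plug->D

D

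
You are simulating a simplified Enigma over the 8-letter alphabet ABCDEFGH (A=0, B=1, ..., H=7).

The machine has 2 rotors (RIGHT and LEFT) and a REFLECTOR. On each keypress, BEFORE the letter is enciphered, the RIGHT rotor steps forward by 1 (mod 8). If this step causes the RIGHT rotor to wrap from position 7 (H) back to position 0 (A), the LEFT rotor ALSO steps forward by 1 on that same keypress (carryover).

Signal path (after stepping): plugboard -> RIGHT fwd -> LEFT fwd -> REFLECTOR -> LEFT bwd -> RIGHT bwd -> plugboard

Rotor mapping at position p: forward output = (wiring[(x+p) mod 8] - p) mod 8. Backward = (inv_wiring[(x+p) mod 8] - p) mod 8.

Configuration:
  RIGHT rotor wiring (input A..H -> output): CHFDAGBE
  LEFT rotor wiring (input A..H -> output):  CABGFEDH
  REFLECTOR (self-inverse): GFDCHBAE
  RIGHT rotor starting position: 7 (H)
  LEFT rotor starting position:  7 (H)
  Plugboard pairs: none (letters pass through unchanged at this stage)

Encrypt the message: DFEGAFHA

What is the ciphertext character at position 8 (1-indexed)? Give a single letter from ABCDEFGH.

Char 1 ('D'): step: R->0, L->0 (L advanced); D->plug->D->R->D->L->G->refl->A->L'->B->R'->G->plug->G
Char 2 ('F'): step: R->1, L=0; F->plug->F->R->A->L->C->refl->D->L'->G->R'->A->plug->A
Char 3 ('E'): step: R->2, L=0; E->plug->E->R->H->L->H->refl->E->L'->F->R'->H->plug->H
Char 4 ('G'): step: R->3, L=0; G->plug->G->R->E->L->F->refl->B->L'->C->R'->H->plug->H
Char 5 ('A'): step: R->4, L=0; A->plug->A->R->E->L->F->refl->B->L'->C->R'->B->plug->B
Char 6 ('F'): step: R->5, L=0; F->plug->F->R->A->L->C->refl->D->L'->G->R'->G->plug->G
Char 7 ('H'): step: R->6, L=0; H->plug->H->R->A->L->C->refl->D->L'->G->R'->B->plug->B
Char 8 ('A'): step: R->7, L=0; A->plug->A->R->F->L->E->refl->H->L'->H->R'->G->plug->G

G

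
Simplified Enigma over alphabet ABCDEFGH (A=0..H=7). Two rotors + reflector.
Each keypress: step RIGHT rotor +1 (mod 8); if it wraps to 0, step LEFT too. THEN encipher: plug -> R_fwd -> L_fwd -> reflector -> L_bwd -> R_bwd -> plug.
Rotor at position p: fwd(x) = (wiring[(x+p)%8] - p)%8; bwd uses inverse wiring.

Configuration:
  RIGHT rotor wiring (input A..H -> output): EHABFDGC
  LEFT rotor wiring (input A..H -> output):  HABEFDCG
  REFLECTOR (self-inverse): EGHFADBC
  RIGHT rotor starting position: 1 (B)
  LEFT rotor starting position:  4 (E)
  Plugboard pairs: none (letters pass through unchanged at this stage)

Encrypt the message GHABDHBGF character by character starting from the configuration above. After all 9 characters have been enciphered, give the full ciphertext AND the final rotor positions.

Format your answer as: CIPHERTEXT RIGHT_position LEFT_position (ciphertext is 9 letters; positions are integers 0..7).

Answer: FEFFFBEDG 2 5

Derivation:
Char 1 ('G'): step: R->2, L=4; G->plug->G->R->C->L->G->refl->B->L'->A->R'->F->plug->F
Char 2 ('H'): step: R->3, L=4; H->plug->H->R->F->L->E->refl->A->L'->H->R'->E->plug->E
Char 3 ('A'): step: R->4, L=4; A->plug->A->R->B->L->H->refl->C->L'->D->R'->F->plug->F
Char 4 ('B'): step: R->5, L=4; B->plug->B->R->B->L->H->refl->C->L'->D->R'->F->plug->F
Char 5 ('D'): step: R->6, L=4; D->plug->D->R->B->L->H->refl->C->L'->D->R'->F->plug->F
Char 6 ('H'): step: R->7, L=4; H->plug->H->R->H->L->A->refl->E->L'->F->R'->B->plug->B
Char 7 ('B'): step: R->0, L->5 (L advanced); B->plug->B->R->H->L->A->refl->E->L'->F->R'->E->plug->E
Char 8 ('G'): step: R->1, L=5; G->plug->G->R->B->L->F->refl->D->L'->E->R'->D->plug->D
Char 9 ('F'): step: R->2, L=5; F->plug->F->R->A->L->G->refl->B->L'->C->R'->G->plug->G
Final: ciphertext=FEFFFBEDG, RIGHT=2, LEFT=5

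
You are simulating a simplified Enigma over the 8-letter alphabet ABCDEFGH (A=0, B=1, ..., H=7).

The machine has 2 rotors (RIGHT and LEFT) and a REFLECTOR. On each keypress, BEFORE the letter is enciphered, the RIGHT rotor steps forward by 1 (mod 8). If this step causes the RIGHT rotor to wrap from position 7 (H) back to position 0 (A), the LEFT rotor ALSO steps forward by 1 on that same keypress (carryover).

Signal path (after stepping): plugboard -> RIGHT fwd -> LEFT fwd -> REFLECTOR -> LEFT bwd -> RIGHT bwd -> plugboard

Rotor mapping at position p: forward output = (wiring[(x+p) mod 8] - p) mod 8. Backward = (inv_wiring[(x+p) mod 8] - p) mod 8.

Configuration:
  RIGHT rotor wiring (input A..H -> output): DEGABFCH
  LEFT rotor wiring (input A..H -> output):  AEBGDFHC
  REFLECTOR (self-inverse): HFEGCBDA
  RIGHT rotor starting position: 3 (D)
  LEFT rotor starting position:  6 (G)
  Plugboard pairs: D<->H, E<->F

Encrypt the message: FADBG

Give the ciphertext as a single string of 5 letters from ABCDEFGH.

Answer: AHCDF

Derivation:
Char 1 ('F'): step: R->4, L=6; F->plug->E->R->H->L->H->refl->A->L'->F->R'->A->plug->A
Char 2 ('A'): step: R->5, L=6; A->plug->A->R->A->L->B->refl->F->L'->G->R'->D->plug->H
Char 3 ('D'): step: R->6, L=6; D->plug->H->R->H->L->H->refl->A->L'->F->R'->C->plug->C
Char 4 ('B'): step: R->7, L=6; B->plug->B->R->E->L->D->refl->G->L'->D->R'->H->plug->D
Char 5 ('G'): step: R->0, L->7 (L advanced); G->plug->G->R->C->L->F->refl->B->L'->B->R'->E->plug->F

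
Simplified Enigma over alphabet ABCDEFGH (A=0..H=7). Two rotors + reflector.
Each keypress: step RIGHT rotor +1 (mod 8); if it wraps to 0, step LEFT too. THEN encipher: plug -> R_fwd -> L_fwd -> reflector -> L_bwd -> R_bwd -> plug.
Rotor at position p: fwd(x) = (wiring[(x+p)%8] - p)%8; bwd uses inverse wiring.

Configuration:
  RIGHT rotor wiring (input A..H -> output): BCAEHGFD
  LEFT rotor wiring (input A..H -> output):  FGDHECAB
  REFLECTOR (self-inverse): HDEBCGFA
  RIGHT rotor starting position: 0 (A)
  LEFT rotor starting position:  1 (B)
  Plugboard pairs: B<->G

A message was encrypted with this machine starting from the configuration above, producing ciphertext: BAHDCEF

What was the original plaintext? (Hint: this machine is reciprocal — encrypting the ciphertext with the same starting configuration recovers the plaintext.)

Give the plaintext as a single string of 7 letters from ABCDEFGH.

Char 1 ('B'): step: R->1, L=1; B->plug->G->R->C->L->G->refl->F->L'->A->R'->H->plug->H
Char 2 ('A'): step: R->2, L=1; A->plug->A->R->G->L->A->refl->H->L'->F->R'->C->plug->C
Char 3 ('H'): step: R->3, L=1; H->plug->H->R->F->L->H->refl->A->L'->G->R'->F->plug->F
Char 4 ('D'): step: R->4, L=1; D->plug->D->R->H->L->E->refl->C->L'->B->R'->C->plug->C
Char 5 ('C'): step: R->5, L=1; C->plug->C->R->G->L->A->refl->H->L'->F->R'->E->plug->E
Char 6 ('E'): step: R->6, L=1; E->plug->E->R->C->L->G->refl->F->L'->A->R'->H->plug->H
Char 7 ('F'): step: R->7, L=1; F->plug->F->R->A->L->F->refl->G->L'->C->R'->B->plug->G

Answer: HCFCEHG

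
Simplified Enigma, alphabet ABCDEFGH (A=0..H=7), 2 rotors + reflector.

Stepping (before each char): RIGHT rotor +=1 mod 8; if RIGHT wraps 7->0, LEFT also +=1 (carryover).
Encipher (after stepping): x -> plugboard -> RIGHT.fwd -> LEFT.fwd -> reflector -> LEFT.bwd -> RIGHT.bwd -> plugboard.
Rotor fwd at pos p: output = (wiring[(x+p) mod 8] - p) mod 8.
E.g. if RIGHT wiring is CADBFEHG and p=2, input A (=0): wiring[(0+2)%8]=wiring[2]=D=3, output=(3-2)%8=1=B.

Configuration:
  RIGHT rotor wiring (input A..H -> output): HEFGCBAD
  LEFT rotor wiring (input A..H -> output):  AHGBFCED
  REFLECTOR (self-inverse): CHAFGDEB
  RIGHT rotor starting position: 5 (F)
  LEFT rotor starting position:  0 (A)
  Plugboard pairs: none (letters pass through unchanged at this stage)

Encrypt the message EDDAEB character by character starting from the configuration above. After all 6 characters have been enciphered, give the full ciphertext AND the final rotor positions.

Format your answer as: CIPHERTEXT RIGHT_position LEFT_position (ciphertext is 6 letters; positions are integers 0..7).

Char 1 ('E'): step: R->6, L=0; E->plug->E->R->H->L->D->refl->F->L'->E->R'->G->plug->G
Char 2 ('D'): step: R->7, L=0; D->plug->D->R->G->L->E->refl->G->L'->C->R'->G->plug->G
Char 3 ('D'): step: R->0, L->1 (L advanced); D->plug->D->R->G->L->C->refl->A->L'->C->R'->E->plug->E
Char 4 ('A'): step: R->1, L=1; A->plug->A->R->D->L->E->refl->G->L'->A->R'->E->plug->E
Char 5 ('E'): step: R->2, L=1; E->plug->E->R->G->L->C->refl->A->L'->C->R'->H->plug->H
Char 6 ('B'): step: R->3, L=1; B->plug->B->R->H->L->H->refl->B->L'->E->R'->F->plug->F
Final: ciphertext=GGEEHF, RIGHT=3, LEFT=1

Answer: GGEEHF 3 1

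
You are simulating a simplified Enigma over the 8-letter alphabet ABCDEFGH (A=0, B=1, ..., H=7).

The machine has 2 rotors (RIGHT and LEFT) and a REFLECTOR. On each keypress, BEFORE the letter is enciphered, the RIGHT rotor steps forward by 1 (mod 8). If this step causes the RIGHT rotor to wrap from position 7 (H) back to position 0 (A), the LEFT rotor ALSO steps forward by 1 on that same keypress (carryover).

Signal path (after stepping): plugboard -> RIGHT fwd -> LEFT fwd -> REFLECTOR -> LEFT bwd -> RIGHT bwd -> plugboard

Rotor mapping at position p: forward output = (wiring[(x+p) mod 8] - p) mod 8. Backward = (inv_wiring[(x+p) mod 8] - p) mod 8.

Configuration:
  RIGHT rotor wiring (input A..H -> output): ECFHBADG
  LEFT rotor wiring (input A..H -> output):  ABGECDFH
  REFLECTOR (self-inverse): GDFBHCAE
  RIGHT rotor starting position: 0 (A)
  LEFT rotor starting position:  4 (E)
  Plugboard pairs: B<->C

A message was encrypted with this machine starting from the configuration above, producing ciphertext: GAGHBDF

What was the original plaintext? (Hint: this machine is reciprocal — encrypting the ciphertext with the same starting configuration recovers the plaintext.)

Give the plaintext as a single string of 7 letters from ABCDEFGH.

Answer: BGDDHFB

Derivation:
Char 1 ('G'): step: R->1, L=4; G->plug->G->R->F->L->F->refl->C->L'->G->R'->C->plug->B
Char 2 ('A'): step: R->2, L=4; A->plug->A->R->D->L->D->refl->B->L'->C->R'->G->plug->G
Char 3 ('G'): step: R->3, L=4; G->plug->G->R->H->L->A->refl->G->L'->A->R'->D->plug->D
Char 4 ('H'): step: R->4, L=4; H->plug->H->R->D->L->D->refl->B->L'->C->R'->D->plug->D
Char 5 ('B'): step: R->5, L=4; B->plug->C->R->B->L->H->refl->E->L'->E->R'->H->plug->H
Char 6 ('D'): step: R->6, L=4; D->plug->D->R->E->L->E->refl->H->L'->B->R'->F->plug->F
Char 7 ('F'): step: R->7, L=4; F->plug->F->R->C->L->B->refl->D->L'->D->R'->C->plug->B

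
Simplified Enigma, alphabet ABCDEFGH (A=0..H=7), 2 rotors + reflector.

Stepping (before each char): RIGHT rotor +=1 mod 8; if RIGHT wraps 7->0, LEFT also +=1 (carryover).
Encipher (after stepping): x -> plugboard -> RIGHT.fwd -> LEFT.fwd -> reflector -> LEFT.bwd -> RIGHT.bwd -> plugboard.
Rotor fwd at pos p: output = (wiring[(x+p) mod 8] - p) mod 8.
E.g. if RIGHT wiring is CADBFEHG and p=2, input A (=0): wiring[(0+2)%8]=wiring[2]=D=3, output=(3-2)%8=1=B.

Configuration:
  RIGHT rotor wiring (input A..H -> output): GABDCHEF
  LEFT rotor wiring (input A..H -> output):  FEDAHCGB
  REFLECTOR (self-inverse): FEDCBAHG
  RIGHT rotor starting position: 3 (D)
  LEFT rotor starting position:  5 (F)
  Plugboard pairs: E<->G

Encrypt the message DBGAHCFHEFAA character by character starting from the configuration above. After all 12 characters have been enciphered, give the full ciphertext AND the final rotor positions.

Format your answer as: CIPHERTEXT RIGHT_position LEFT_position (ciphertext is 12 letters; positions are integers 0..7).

Char 1 ('D'): step: R->4, L=5; D->plug->D->R->B->L->B->refl->E->L'->C->R'->E->plug->G
Char 2 ('B'): step: R->5, L=5; B->plug->B->R->H->L->C->refl->D->L'->G->R'->G->plug->E
Char 3 ('G'): step: R->6, L=5; G->plug->E->R->D->L->A->refl->F->L'->A->R'->C->plug->C
Char 4 ('A'): step: R->7, L=5; A->plug->A->R->G->L->D->refl->C->L'->H->R'->B->plug->B
Char 5 ('H'): step: R->0, L->6 (L advanced); H->plug->H->R->F->L->C->refl->D->L'->B->R'->C->plug->C
Char 6 ('C'): step: R->1, L=6; C->plug->C->R->C->L->H->refl->G->L'->D->R'->F->plug->F
Char 7 ('F'): step: R->2, L=6; F->plug->F->R->D->L->G->refl->H->L'->C->R'->E->plug->G
Char 8 ('H'): step: R->3, L=6; H->plug->H->R->G->L->B->refl->E->L'->H->R'->B->plug->B
Char 9 ('E'): step: R->4, L=6; E->plug->G->R->F->L->C->refl->D->L'->B->R'->D->plug->D
Char 10 ('F'): step: R->5, L=6; F->plug->F->R->E->L->F->refl->A->L'->A->R'->C->plug->C
Char 11 ('A'): step: R->6, L=6; A->plug->A->R->G->L->B->refl->E->L'->H->R'->B->plug->B
Char 12 ('A'): step: R->7, L=6; A->plug->A->R->G->L->B->refl->E->L'->H->R'->B->plug->B
Final: ciphertext=GECBCFGBDCBB, RIGHT=7, LEFT=6

Answer: GECBCFGBDCBB 7 6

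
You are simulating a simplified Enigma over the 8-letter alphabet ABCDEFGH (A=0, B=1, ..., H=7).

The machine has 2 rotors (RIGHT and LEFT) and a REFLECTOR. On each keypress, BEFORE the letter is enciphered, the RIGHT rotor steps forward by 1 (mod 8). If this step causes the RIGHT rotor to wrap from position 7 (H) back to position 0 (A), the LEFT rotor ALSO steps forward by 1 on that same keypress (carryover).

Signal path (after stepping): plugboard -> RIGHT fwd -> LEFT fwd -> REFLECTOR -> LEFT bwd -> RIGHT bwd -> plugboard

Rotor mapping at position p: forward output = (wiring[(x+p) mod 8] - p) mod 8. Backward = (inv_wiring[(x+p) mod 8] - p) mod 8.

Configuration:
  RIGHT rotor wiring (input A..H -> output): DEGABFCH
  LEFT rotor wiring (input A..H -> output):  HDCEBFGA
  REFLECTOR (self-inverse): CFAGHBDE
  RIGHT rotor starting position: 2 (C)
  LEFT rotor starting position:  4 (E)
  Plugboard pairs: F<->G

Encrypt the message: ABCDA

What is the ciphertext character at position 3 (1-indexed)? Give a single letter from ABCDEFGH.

Char 1 ('A'): step: R->3, L=4; A->plug->A->R->F->L->H->refl->E->L'->D->R'->H->plug->H
Char 2 ('B'): step: R->4, L=4; B->plug->B->R->B->L->B->refl->F->L'->A->R'->F->plug->G
Char 3 ('C'): step: R->5, L=4; C->plug->C->R->C->L->C->refl->A->L'->H->R'->E->plug->E

E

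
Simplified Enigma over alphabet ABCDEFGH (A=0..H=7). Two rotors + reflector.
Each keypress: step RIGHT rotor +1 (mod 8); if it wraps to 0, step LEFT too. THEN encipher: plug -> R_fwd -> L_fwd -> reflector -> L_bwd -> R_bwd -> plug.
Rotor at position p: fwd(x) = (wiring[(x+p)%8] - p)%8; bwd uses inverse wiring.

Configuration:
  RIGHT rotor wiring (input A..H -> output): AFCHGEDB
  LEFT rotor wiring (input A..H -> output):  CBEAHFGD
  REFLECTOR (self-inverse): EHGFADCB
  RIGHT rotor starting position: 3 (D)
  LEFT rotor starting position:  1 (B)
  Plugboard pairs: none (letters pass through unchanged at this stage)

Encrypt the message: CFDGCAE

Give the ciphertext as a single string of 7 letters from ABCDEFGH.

Char 1 ('C'): step: R->4, L=1; C->plug->C->R->H->L->B->refl->H->L'->C->R'->A->plug->A
Char 2 ('F'): step: R->5, L=1; F->plug->F->R->F->L->F->refl->D->L'->B->R'->H->plug->H
Char 3 ('D'): step: R->6, L=1; D->plug->D->R->H->L->B->refl->H->L'->C->R'->C->plug->C
Char 4 ('G'): step: R->7, L=1; G->plug->G->R->F->L->F->refl->D->L'->B->R'->B->plug->B
Char 5 ('C'): step: R->0, L->2 (L advanced); C->plug->C->R->C->L->F->refl->D->L'->D->R'->G->plug->G
Char 6 ('A'): step: R->1, L=2; A->plug->A->R->E->L->E->refl->A->L'->G->R'->C->plug->C
Char 7 ('E'): step: R->2, L=2; E->plug->E->R->B->L->G->refl->C->L'->A->R'->A->plug->A

Answer: AHCBGCA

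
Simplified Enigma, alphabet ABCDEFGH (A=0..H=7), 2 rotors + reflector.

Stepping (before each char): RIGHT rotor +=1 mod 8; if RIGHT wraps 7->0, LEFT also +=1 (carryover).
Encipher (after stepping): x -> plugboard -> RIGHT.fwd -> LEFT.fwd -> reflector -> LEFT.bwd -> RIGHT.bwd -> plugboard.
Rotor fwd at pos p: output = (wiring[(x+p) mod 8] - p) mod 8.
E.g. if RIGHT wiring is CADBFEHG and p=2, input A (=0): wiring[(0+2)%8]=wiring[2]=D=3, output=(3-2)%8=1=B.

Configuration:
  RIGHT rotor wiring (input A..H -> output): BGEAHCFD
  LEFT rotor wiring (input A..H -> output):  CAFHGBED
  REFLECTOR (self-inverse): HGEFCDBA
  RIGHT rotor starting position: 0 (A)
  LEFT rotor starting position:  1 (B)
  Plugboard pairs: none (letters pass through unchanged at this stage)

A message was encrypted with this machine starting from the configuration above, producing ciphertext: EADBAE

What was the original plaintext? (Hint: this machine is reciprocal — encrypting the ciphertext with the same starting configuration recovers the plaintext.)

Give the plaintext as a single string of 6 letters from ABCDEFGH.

Char 1 ('E'): step: R->1, L=1; E->plug->E->R->B->L->E->refl->C->L'->G->R'->D->plug->D
Char 2 ('A'): step: R->2, L=1; A->plug->A->R->C->L->G->refl->B->L'->H->R'->G->plug->G
Char 3 ('D'): step: R->3, L=1; D->plug->D->R->C->L->G->refl->B->L'->H->R'->C->plug->C
Char 4 ('B'): step: R->4, L=1; B->plug->B->R->G->L->C->refl->E->L'->B->R'->C->plug->C
Char 5 ('A'): step: R->5, L=1; A->plug->A->R->F->L->D->refl->F->L'->D->R'->G->plug->G
Char 6 ('E'): step: R->6, L=1; E->plug->E->R->G->L->C->refl->E->L'->B->R'->G->plug->G

Answer: DGCCGG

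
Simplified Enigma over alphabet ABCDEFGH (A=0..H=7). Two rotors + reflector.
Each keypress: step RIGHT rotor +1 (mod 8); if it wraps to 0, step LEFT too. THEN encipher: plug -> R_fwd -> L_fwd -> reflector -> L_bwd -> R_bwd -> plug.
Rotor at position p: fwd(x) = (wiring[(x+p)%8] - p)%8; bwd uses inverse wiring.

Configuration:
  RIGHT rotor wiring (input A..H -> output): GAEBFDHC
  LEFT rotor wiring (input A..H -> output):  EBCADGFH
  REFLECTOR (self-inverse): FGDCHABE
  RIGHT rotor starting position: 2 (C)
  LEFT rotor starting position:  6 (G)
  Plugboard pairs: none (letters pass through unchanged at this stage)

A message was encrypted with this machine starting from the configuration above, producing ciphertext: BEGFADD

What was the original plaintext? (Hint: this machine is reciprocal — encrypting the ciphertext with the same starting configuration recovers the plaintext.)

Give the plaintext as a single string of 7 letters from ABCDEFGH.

Answer: HAHHDBA

Derivation:
Char 1 ('B'): step: R->3, L=6; B->plug->B->R->C->L->G->refl->B->L'->B->R'->H->plug->H
Char 2 ('E'): step: R->4, L=6; E->plug->E->R->C->L->G->refl->B->L'->B->R'->A->plug->A
Char 3 ('G'): step: R->5, L=6; G->plug->G->R->E->L->E->refl->H->L'->A->R'->H->plug->H
Char 4 ('F'): step: R->6, L=6; F->plug->F->R->D->L->D->refl->C->L'->F->R'->H->plug->H
Char 5 ('A'): step: R->7, L=6; A->plug->A->R->D->L->D->refl->C->L'->F->R'->D->plug->D
Char 6 ('D'): step: R->0, L->7 (L advanced); D->plug->D->R->B->L->F->refl->A->L'->A->R'->B->plug->B
Char 7 ('D'): step: R->1, L=7; D->plug->D->R->E->L->B->refl->G->L'->H->R'->A->plug->A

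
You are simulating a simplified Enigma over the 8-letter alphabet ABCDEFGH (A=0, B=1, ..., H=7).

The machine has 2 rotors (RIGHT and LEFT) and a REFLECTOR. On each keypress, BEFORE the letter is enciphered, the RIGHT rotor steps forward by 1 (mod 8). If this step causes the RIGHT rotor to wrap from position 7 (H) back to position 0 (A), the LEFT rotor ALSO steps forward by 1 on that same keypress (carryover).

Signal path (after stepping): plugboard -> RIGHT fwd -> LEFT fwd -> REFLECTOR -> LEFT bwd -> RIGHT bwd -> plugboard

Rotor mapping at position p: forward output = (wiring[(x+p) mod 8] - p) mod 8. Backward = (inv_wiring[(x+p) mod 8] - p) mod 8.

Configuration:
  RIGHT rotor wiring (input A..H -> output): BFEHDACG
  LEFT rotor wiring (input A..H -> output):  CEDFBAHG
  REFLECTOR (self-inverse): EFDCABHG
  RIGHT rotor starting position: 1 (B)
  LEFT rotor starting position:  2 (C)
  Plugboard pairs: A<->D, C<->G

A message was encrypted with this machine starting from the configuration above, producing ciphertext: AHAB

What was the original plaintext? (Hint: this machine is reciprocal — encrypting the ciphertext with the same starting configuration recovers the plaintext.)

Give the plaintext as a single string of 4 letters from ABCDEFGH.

Char 1 ('A'): step: R->2, L=2; A->plug->D->R->G->L->A->refl->E->L'->F->R'->B->plug->B
Char 2 ('H'): step: R->3, L=2; H->plug->H->R->B->L->D->refl->C->L'->H->R'->D->plug->A
Char 3 ('A'): step: R->4, L=2; A->plug->D->R->C->L->H->refl->G->L'->D->R'->H->plug->H
Char 4 ('B'): step: R->5, L=2; B->plug->B->R->F->L->E->refl->A->L'->G->R'->H->plug->H

Answer: BAHH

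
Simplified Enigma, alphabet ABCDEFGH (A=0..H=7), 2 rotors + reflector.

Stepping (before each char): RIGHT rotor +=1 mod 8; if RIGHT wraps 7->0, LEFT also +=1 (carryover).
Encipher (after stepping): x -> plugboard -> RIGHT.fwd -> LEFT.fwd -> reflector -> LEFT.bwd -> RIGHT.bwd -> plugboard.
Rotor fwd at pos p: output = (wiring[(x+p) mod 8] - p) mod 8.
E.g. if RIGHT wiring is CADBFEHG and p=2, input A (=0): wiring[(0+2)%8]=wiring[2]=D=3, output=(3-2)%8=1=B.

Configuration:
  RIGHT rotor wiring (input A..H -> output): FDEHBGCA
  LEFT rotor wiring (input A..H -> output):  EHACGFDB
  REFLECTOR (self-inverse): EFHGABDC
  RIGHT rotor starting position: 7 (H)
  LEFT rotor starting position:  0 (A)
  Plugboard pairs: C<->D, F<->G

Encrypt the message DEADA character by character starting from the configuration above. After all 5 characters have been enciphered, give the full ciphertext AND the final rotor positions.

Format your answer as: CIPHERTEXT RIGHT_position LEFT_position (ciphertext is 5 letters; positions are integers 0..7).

Char 1 ('D'): step: R->0, L->1 (L advanced); D->plug->C->R->E->L->E->refl->A->L'->G->R'->F->plug->G
Char 2 ('E'): step: R->1, L=1; E->plug->E->R->F->L->C->refl->H->L'->B->R'->F->plug->G
Char 3 ('A'): step: R->2, L=1; A->plug->A->R->C->L->B->refl->F->L'->D->R'->G->plug->F
Char 4 ('D'): step: R->3, L=1; D->plug->C->R->D->L->F->refl->B->L'->C->R'->F->plug->G
Char 5 ('A'): step: R->4, L=1; A->plug->A->R->F->L->C->refl->H->L'->B->R'->E->plug->E
Final: ciphertext=GGFGE, RIGHT=4, LEFT=1

Answer: GGFGE 4 1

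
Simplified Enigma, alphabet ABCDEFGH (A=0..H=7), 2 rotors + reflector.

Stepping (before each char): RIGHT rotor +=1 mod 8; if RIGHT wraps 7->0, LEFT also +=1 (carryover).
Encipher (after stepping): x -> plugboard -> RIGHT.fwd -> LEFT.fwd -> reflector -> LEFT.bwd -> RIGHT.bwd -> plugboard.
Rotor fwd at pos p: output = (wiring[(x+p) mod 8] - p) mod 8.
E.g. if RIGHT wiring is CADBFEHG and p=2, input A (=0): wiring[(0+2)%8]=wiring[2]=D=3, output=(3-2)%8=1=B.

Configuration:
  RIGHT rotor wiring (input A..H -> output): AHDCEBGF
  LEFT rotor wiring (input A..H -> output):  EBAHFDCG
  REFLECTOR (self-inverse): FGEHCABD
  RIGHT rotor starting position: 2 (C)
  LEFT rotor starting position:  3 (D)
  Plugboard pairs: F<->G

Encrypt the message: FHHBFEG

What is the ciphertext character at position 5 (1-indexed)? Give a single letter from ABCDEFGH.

Char 1 ('F'): step: R->3, L=3; F->plug->G->R->E->L->D->refl->H->L'->D->R'->D->plug->D
Char 2 ('H'): step: R->4, L=3; H->plug->H->R->G->L->G->refl->B->L'->F->R'->B->plug->B
Char 3 ('H'): step: R->5, L=3; H->plug->H->R->H->L->F->refl->A->L'->C->R'->E->plug->E
Char 4 ('B'): step: R->6, L=3; B->plug->B->R->H->L->F->refl->A->L'->C->R'->C->plug->C
Char 5 ('F'): step: R->7, L=3; F->plug->G->R->C->L->A->refl->F->L'->H->R'->H->plug->H

H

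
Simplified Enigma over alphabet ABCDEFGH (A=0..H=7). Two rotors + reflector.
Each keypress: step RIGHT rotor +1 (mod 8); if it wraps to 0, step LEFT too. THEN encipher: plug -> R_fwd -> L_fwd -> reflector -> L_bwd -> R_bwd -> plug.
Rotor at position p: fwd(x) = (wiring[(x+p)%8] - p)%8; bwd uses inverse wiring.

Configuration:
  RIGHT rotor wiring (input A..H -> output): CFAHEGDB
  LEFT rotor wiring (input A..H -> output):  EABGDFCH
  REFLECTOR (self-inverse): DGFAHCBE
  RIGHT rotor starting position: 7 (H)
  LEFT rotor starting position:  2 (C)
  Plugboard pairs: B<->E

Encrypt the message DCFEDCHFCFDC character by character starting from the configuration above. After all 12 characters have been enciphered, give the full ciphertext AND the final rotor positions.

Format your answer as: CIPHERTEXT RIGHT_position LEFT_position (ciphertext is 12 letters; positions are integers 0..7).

Char 1 ('D'): step: R->0, L->3 (L advanced); D->plug->D->R->H->L->G->refl->B->L'->F->R'->B->plug->E
Char 2 ('C'): step: R->1, L=3; C->plug->C->R->G->L->F->refl->C->L'->C->R'->F->plug->F
Char 3 ('F'): step: R->2, L=3; F->plug->F->R->H->L->G->refl->B->L'->F->R'->B->plug->E
Char 4 ('E'): step: R->3, L=3; E->plug->B->R->B->L->A->refl->D->L'->A->R'->D->plug->D
Char 5 ('D'): step: R->4, L=3; D->plug->D->R->F->L->B->refl->G->L'->H->R'->C->plug->C
Char 6 ('C'): step: R->5, L=3; C->plug->C->R->E->L->E->refl->H->L'->D->R'->F->plug->F
Char 7 ('H'): step: R->6, L=3; H->plug->H->R->A->L->D->refl->A->L'->B->R'->F->plug->F
Char 8 ('F'): step: R->7, L=3; F->plug->F->R->F->L->B->refl->G->L'->H->R'->G->plug->G
Char 9 ('C'): step: R->0, L->4 (L advanced); C->plug->C->R->A->L->H->refl->E->L'->F->R'->B->plug->E
Char 10 ('F'): step: R->1, L=4; F->plug->F->R->C->L->G->refl->B->L'->B->R'->H->plug->H
Char 11 ('D'): step: R->2, L=4; D->plug->D->R->E->L->A->refl->D->L'->D->R'->H->plug->H
Char 12 ('C'): step: R->3, L=4; C->plug->C->R->D->L->D->refl->A->L'->E->R'->A->plug->A
Final: ciphertext=EFEDCFFGEHHA, RIGHT=3, LEFT=4

Answer: EFEDCFFGEHHA 3 4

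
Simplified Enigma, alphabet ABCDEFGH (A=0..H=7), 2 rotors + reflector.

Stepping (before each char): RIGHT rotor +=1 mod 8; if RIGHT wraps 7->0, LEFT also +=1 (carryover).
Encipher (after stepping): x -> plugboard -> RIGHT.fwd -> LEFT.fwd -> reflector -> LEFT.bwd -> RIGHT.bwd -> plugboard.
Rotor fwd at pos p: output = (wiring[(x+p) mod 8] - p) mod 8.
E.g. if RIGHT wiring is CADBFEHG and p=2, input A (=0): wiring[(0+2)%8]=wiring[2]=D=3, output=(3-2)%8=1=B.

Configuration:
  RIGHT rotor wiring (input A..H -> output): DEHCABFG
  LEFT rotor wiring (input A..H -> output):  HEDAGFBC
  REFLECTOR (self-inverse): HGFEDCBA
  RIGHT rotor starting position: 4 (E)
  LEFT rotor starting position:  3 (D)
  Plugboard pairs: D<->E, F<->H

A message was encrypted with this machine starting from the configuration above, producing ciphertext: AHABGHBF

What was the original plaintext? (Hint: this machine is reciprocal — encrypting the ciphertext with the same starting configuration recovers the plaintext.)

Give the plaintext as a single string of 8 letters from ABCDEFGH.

Answer: DABCBECB

Derivation:
Char 1 ('A'): step: R->5, L=3; A->plug->A->R->E->L->H->refl->A->L'->H->R'->E->plug->D
Char 2 ('H'): step: R->6, L=3; H->plug->F->R->E->L->H->refl->A->L'->H->R'->A->plug->A
Char 3 ('A'): step: R->7, L=3; A->plug->A->R->H->L->A->refl->H->L'->E->R'->B->plug->B
Char 4 ('B'): step: R->0, L->4 (L advanced); B->plug->B->R->E->L->D->refl->E->L'->H->R'->C->plug->C
Char 5 ('G'): step: R->1, L=4; G->plug->G->R->F->L->A->refl->H->L'->G->R'->B->plug->B
Char 6 ('H'): step: R->2, L=4; H->plug->F->R->E->L->D->refl->E->L'->H->R'->D->plug->E
Char 7 ('B'): step: R->3, L=4; B->plug->B->R->F->L->A->refl->H->L'->G->R'->C->plug->C
Char 8 ('F'): step: R->4, L=4; F->plug->H->R->G->L->H->refl->A->L'->F->R'->B->plug->B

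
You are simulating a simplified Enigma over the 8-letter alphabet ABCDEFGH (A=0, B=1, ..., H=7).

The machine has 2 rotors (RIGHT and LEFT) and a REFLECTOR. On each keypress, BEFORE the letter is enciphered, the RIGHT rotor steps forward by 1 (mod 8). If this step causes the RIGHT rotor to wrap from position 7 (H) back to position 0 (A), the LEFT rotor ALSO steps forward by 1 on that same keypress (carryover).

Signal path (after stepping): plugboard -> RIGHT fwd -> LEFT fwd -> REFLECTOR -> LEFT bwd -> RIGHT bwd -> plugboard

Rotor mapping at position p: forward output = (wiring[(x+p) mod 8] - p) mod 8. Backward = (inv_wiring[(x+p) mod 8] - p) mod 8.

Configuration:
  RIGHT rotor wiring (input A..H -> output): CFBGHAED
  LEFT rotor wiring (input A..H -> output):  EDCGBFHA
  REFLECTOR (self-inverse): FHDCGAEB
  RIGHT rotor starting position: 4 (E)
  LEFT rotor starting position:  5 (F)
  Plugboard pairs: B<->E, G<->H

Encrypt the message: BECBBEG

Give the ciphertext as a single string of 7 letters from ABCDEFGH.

Answer: DFEFEBD

Derivation:
Char 1 ('B'): step: R->5, L=5; B->plug->E->R->A->L->A->refl->F->L'->F->R'->D->plug->D
Char 2 ('E'): step: R->6, L=5; E->plug->B->R->F->L->F->refl->A->L'->A->R'->F->plug->F
Char 3 ('C'): step: R->7, L=5; C->plug->C->R->G->L->B->refl->H->L'->D->R'->B->plug->E
Char 4 ('B'): step: R->0, L->6 (L advanced); B->plug->E->R->H->L->H->refl->B->L'->A->R'->F->plug->F
Char 5 ('B'): step: R->1, L=6; B->plug->E->R->H->L->H->refl->B->L'->A->R'->B->plug->E
Char 6 ('E'): step: R->2, L=6; E->plug->B->R->E->L->E->refl->G->L'->C->R'->E->plug->B
Char 7 ('G'): step: R->3, L=6; G->plug->H->R->G->L->D->refl->C->L'->B->R'->D->plug->D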